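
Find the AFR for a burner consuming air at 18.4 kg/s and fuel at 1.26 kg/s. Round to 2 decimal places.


AFR = m_air / m_fuel
AFR = 18.4 / 1.26 = 14.60


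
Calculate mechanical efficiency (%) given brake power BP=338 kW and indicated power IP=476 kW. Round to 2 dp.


eta_mech = (BP / IP) * 100
Ratio = 338 / 476 = 0.7101
eta_mech = 0.7101 * 100 = 71.01%


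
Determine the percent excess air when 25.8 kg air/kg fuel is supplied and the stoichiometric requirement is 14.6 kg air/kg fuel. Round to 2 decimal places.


Excess air = actual - stoichiometric = 25.8 - 14.6 = 11.20 kg/kg fuel
Excess air % = (excess / stoich) * 100 = (11.20 / 14.6) * 100 = 76.71%


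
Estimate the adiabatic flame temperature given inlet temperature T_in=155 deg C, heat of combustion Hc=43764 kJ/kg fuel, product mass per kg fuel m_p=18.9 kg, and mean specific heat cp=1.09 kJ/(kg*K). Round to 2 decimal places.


T_ad = T_in + Hc / (m_p * cp)
Denominator = 18.9 * 1.09 = 20.6010
Temperature rise = 43764 / 20.6010 = 2124.36 K
T_ad = 155 + 2124.36 = 2279.36 deg C


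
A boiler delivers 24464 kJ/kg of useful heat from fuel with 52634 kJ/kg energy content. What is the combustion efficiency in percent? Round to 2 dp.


Efficiency = (Q_useful / Q_fuel) * 100
Efficiency = (24464 / 52634) * 100
Efficiency = 0.4648 * 100 = 46.48%


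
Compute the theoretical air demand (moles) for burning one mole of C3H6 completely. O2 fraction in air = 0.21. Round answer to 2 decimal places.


Balanced combustion: C3H6 + 4.5 O2 -> 3 CO2 + 3 H2O
O2 needed = C + H/4 = 3 + 6/4 = 4.50 moles
Air moles = O2 / 0.21 = 4.50 / 0.21 = 21.43 moles air


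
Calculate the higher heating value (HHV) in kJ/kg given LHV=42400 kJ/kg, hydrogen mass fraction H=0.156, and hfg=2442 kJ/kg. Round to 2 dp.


HHV = LHV + hfg * 9 * H
Water addition = 2442 * 9 * 0.156 = 3428.568 kJ/kg
HHV = 42400 + 3428.568 = 45828.57 kJ/kg


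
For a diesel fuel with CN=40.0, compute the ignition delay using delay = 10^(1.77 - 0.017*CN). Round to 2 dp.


delay = 10^(1.77 - 0.017*CN)
Exponent = 1.77 - 0.017*40.0 = 1.0900
delay = 10^1.0900 = 12.30 ms


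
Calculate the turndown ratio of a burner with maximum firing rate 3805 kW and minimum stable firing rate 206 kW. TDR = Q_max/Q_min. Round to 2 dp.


TDR = Q_max / Q_min
TDR = 3805 / 206 = 18.47


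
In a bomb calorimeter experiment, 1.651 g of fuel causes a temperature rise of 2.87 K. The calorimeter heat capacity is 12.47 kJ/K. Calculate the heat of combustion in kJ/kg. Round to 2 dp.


Hc = C_cal * delta_T / m_fuel
Q_released = 12.47 * 2.87 = 35.7889 kJ
m_fuel = 1.651 g = 1.651/1000 kg = 0.001651 kg
Hc = 35.7889 / 0.001651 = 21677.10 kJ/kg


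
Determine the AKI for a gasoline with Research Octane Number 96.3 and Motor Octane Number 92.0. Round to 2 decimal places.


AKI = (RON + MON) / 2
AKI = (96.3 + 92.0) / 2
AKI = 188.3 / 2 = 94.15


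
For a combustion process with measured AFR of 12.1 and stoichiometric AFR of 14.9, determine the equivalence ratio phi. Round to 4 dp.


phi = AFR_stoich / AFR_actual
phi = 14.9 / 12.1 = 1.2314


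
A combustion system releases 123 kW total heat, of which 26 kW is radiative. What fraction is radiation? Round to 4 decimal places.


f_rad = Q_rad / Q_total
f_rad = 26 / 123 = 0.2114


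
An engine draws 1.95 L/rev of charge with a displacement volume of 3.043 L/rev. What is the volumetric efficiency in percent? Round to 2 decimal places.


eta_v = (V_actual / V_disp) * 100
Ratio = 1.95 / 3.043 = 0.6408
eta_v = 0.6408 * 100 = 64.08%


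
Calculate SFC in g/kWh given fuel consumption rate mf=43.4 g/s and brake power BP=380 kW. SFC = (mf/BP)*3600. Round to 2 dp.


SFC = (mf / BP) * 3600
Rate = 43.4 / 380 = 0.114211 g/(s*kW)
SFC = 0.114211 * 3600 = 411.16 g/kWh


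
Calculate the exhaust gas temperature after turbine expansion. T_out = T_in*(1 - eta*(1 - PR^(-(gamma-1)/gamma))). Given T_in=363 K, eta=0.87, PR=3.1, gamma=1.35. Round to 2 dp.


T_out = T_in * (1 - eta * (1 - PR^(-(gamma-1)/gamma)))
Exponent = -(1.35-1)/1.35 = -0.25925926
PR^exp = 3.1^(-0.25925926) = 0.74577862
Factor = 1 - 0.87*(1 - 0.74577862) = 0.77882740
T_out = 363 * 0.77882740 = 282.71 K


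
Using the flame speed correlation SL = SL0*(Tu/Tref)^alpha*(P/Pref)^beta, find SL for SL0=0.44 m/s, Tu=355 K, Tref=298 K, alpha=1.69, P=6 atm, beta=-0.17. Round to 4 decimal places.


SL = SL0 * (Tu/Tref)^alpha * (P/Pref)^beta
T ratio = 355/298 = 1.19127517
(T ratio)^alpha = 1.19127517^1.69 = 1.344189
(P/Pref)^beta = 6^(-0.17) = 0.737419
SL = 0.44 * 1.344189 * 0.737419 = 0.4361 m/s


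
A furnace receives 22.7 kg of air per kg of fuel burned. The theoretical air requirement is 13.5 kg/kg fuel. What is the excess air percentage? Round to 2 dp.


Excess air = actual - stoichiometric = 22.7 - 13.5 = 9.20 kg/kg fuel
Excess air % = (excess / stoich) * 100 = (9.20 / 13.5) * 100 = 68.15%


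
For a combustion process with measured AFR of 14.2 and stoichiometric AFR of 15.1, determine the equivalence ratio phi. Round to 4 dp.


phi = AFR_stoich / AFR_actual
phi = 15.1 / 14.2 = 1.0634


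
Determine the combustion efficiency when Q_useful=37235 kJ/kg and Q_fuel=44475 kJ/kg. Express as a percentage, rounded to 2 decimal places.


Efficiency = (Q_useful / Q_fuel) * 100
Efficiency = (37235 / 44475) * 100
Efficiency = 0.8372 * 100 = 83.72%


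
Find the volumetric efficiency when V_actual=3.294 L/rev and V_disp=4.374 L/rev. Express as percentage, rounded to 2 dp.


eta_v = (V_actual / V_disp) * 100
Ratio = 3.294 / 4.374 = 0.7531
eta_v = 0.7531 * 100 = 75.31%


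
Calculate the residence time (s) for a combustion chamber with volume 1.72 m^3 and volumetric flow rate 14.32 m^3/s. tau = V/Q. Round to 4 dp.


tau = V / Q_flow
tau = 1.72 / 14.32 = 0.1201 s


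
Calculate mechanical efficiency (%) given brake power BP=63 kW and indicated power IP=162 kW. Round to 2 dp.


eta_mech = (BP / IP) * 100
Ratio = 63 / 162 = 0.3889
eta_mech = 0.3889 * 100 = 38.89%


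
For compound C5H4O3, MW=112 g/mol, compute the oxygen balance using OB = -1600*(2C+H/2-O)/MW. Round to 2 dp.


OB = -1600 * (2C + H/2 - O) / MW
Inner = 2*5 + 4/2 - 3 = 9.00
OB = -1600 * 9.00 / 112 = -128.57%


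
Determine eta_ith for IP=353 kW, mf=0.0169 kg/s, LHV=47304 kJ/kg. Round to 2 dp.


eta_ith = (IP / (mf * LHV)) * 100
Denominator = 0.0169 * 47304 = 799.4376 kW
eta_ith = (353 / 799.4376) * 100 = 44.16%


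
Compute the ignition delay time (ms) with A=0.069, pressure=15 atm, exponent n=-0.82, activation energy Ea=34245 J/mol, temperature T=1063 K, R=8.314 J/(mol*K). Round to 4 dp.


tau = A * P^n * exp(Ea/(R*T))
P^n = 15^(-0.82) = 0.10854384
Ea/(R*T) = 34245/(8.314*1063) = 3.874841
exp(Ea/(R*T)) = 48.175038
tau = 0.069 * 0.10854384 * 48.175038 = 0.3608 ms


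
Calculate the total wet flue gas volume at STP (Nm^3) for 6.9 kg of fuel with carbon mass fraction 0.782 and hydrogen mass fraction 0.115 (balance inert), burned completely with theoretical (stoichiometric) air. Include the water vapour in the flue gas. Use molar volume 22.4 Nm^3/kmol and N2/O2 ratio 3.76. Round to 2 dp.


Per kg fuel: CO2 = (C/12 kmol)*22.4 = (0.782/12)*22.4 = 1.45973 Nm^3
Per kg fuel: H2O = (H/2 kmol)*22.4 = (0.115/2)*22.4 = 1.28800 Nm^3
O2 needed per kg fuel = C/12 + H/4 = 0.782/12 + 0.115/4 = 0.09391667 kmol
Per kg fuel: N2 = O2*3.76*22.4 = 0.09391667*3.76*22.4 = 7.91004 Nm^3
Total per kg = 1.45973 + 1.28800 + 7.91004 = 10.65777 Nm^3
Total = 10.65777 * 6.9 = 73.54 Nm^3


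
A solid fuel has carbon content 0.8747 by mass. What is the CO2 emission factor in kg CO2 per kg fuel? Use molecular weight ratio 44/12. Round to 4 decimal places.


EF = C_frac * (M_CO2 / M_C)
EF = 0.8747 * (44/12)
EF = 0.8747 * 3.666667 = 3.2072 kg_CO2/kg_fuel


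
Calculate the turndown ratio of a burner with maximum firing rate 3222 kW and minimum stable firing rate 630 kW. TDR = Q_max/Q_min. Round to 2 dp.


TDR = Q_max / Q_min
TDR = 3222 / 630 = 5.11


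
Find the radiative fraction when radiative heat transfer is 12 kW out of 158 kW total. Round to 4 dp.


f_rad = Q_rad / Q_total
f_rad = 12 / 158 = 0.0759


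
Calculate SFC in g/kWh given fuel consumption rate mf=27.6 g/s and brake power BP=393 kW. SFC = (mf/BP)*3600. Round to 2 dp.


SFC = (mf / BP) * 3600
Rate = 27.6 / 393 = 0.070229 g/(s*kW)
SFC = 0.070229 * 3600 = 252.82 g/kWh


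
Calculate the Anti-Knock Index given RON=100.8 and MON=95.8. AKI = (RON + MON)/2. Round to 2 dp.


AKI = (RON + MON) / 2
AKI = (100.8 + 95.8) / 2
AKI = 196.6 / 2 = 98.30


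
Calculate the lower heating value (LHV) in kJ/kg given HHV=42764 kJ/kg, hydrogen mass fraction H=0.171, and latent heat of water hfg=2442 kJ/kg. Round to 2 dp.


LHV = HHV - hfg * 9 * H
Water correction = 2442 * 9 * 0.171 = 3758.238 kJ/kg
LHV = 42764 - 3758.238 = 39005.76 kJ/kg


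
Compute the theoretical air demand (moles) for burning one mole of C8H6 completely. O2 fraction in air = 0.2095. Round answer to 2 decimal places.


Balanced combustion: C8H6 + 9.5 O2 -> 8 CO2 + 3 H2O
O2 needed = C + H/4 = 8 + 6/4 = 9.50 moles
Air moles = O2 / 0.2095 = 9.50 / 0.2095 = 45.35 moles air


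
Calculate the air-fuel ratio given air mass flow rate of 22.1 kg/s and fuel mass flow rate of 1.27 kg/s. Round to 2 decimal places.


AFR = m_air / m_fuel
AFR = 22.1 / 1.27 = 17.40


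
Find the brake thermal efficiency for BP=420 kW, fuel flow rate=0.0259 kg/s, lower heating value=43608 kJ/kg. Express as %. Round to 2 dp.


eta_BTE = (BP / (mf * LHV)) * 100
Denominator = 0.0259 * 43608 = 1129.4472 kW
eta_BTE = (420 / 1129.4472) * 100 = 37.19%


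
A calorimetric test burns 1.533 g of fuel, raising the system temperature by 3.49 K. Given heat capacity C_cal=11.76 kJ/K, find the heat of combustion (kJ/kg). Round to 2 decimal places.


Hc = C_cal * delta_T / m_fuel
Q_released = 11.76 * 3.49 = 41.0424 kJ
m_fuel = 1.533 g = 1.533/1000 kg = 0.001533 kg
Hc = 41.0424 / 0.001533 = 26772.60 kJ/kg


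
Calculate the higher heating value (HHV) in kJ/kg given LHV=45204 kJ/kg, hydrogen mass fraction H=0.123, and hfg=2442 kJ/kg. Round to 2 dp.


HHV = LHV + hfg * 9 * H
Water addition = 2442 * 9 * 0.123 = 2703.294 kJ/kg
HHV = 45204 + 2703.294 = 47907.29 kJ/kg


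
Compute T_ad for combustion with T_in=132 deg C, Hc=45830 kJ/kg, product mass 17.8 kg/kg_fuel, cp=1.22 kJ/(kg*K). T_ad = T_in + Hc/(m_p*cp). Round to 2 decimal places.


T_ad = T_in + Hc / (m_p * cp)
Denominator = 17.8 * 1.22 = 21.7160
Temperature rise = 45830 / 21.7160 = 2110.43 K
T_ad = 132 + 2110.43 = 2242.43 deg C


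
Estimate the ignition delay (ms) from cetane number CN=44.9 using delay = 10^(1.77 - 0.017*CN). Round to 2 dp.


delay = 10^(1.77 - 0.017*CN)
Exponent = 1.77 - 0.017*44.9 = 1.0067
delay = 10^1.0067 = 10.16 ms


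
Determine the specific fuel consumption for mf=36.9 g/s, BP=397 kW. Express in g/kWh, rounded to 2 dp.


SFC = (mf / BP) * 3600
Rate = 36.9 / 397 = 0.092947 g/(s*kW)
SFC = 0.092947 * 3600 = 334.61 g/kWh


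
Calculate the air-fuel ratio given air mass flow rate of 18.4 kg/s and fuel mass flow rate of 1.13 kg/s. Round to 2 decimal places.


AFR = m_air / m_fuel
AFR = 18.4 / 1.13 = 16.28


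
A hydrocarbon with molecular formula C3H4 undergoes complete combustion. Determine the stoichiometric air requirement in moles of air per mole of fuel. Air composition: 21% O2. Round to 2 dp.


Balanced combustion: C3H4 + 4 O2 -> 3 CO2 + 2 H2O
O2 needed = C + H/4 = 3 + 4/4 = 4.00 moles
Air moles = O2 / 0.21 = 4.00 / 0.21 = 19.05 moles air


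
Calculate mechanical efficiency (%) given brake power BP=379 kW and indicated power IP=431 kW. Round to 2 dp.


eta_mech = (BP / IP) * 100
Ratio = 379 / 431 = 0.8794
eta_mech = 0.8794 * 100 = 87.94%


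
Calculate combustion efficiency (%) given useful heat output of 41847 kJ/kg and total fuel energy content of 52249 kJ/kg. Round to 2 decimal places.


Efficiency = (Q_useful / Q_fuel) * 100
Efficiency = (41847 / 52249) * 100
Efficiency = 0.8009 * 100 = 80.09%


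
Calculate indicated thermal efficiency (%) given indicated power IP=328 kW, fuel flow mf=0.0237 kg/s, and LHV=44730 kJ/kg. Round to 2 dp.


eta_ith = (IP / (mf * LHV)) * 100
Denominator = 0.0237 * 44730 = 1060.1010 kW
eta_ith = (328 / 1060.1010) * 100 = 30.94%


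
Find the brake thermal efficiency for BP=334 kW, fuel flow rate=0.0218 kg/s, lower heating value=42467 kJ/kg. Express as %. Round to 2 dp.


eta_BTE = (BP / (mf * LHV)) * 100
Denominator = 0.0218 * 42467 = 925.7806 kW
eta_BTE = (334 / 925.7806) * 100 = 36.08%


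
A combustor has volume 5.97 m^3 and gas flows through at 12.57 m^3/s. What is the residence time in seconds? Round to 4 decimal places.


tau = V / Q_flow
tau = 5.97 / 12.57 = 0.4749 s


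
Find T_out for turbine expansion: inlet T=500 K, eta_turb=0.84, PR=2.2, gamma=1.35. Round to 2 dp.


T_out = T_in * (1 - eta * (1 - PR^(-(gamma-1)/gamma)))
Exponent = -(1.35-1)/1.35 = -0.25925926
PR^exp = 2.2^(-0.25925926) = 0.81512413
Factor = 1 - 0.84*(1 - 0.81512413) = 0.84470427
T_out = 500 * 0.84470427 = 422.35 K


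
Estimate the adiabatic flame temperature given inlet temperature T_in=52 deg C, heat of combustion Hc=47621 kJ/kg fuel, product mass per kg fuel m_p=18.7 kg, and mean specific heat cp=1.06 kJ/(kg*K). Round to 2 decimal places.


T_ad = T_in + Hc / (m_p * cp)
Denominator = 18.7 * 1.06 = 19.8220
Temperature rise = 47621 / 19.8220 = 2402.43 K
T_ad = 52 + 2402.43 = 2454.43 deg C


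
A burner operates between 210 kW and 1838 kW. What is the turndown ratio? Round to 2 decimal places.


TDR = Q_max / Q_min
TDR = 1838 / 210 = 8.75


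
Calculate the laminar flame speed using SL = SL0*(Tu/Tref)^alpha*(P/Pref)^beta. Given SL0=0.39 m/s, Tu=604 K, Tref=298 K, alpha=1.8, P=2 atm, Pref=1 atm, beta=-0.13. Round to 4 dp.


SL = SL0 * (Tu/Tref)^alpha * (P/Pref)^beta
T ratio = 604/298 = 2.02684564
(T ratio)^alpha = 2.02684564^1.8 = 3.566787
(P/Pref)^beta = 2^(-0.13) = 0.913831
SL = 0.39 * 3.566787 * 0.913831 = 1.2712 m/s


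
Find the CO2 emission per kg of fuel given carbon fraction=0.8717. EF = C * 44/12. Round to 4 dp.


EF = C_frac * (M_CO2 / M_C)
EF = 0.8717 * (44/12)
EF = 0.8717 * 3.666667 = 3.1962 kg_CO2/kg_fuel


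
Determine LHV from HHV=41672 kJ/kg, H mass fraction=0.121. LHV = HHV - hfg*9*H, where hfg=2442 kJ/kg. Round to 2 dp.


LHV = HHV - hfg * 9 * H
Water correction = 2442 * 9 * 0.121 = 2659.338 kJ/kg
LHV = 41672 - 2659.338 = 39012.66 kJ/kg


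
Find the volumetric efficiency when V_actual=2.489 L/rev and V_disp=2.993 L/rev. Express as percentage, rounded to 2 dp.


eta_v = (V_actual / V_disp) * 100
Ratio = 2.489 / 2.993 = 0.8316
eta_v = 0.8316 * 100 = 83.16%


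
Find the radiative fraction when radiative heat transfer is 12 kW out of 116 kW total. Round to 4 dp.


f_rad = Q_rad / Q_total
f_rad = 12 / 116 = 0.1034


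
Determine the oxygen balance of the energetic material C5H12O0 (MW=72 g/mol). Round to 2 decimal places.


OB = -1600 * (2C + H/2 - O) / MW
Inner = 2*5 + 12/2 - 0 = 16.00
OB = -1600 * 16.00 / 72 = -355.56%


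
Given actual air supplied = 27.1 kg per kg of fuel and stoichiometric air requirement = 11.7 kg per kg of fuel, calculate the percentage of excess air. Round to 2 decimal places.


Excess air = actual - stoichiometric = 27.1 - 11.7 = 15.40 kg/kg fuel
Excess air % = (excess / stoich) * 100 = (15.40 / 11.7) * 100 = 131.62%


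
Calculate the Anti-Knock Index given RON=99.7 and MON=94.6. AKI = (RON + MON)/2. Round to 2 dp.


AKI = (RON + MON) / 2
AKI = (99.7 + 94.6) / 2
AKI = 194.3 / 2 = 97.15


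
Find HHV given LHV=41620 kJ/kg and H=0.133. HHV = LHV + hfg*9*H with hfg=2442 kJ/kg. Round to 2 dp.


HHV = LHV + hfg * 9 * H
Water addition = 2442 * 9 * 0.133 = 2923.074 kJ/kg
HHV = 41620 + 2923.074 = 44543.07 kJ/kg


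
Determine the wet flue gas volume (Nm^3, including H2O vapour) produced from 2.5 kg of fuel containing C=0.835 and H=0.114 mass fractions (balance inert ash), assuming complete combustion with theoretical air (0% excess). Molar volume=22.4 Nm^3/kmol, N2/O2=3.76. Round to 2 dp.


Per kg fuel: CO2 = (C/12 kmol)*22.4 = (0.835/12)*22.4 = 1.55867 Nm^3
Per kg fuel: H2O = (H/2 kmol)*22.4 = (0.114/2)*22.4 = 1.27680 Nm^3
O2 needed per kg fuel = C/12 + H/4 = 0.835/12 + 0.114/4 = 0.09808333 kmol
Per kg fuel: N2 = O2*3.76*22.4 = 0.09808333*3.76*22.4 = 8.26097 Nm^3
Total per kg = 1.55867 + 1.27680 + 8.26097 = 11.09644 Nm^3
Total = 11.09644 * 2.5 = 27.74 Nm^3


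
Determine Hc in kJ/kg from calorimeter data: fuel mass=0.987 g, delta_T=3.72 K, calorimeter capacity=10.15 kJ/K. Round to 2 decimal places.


Hc = C_cal * delta_T / m_fuel
Q_released = 10.15 * 3.72 = 37.7580 kJ
m_fuel = 0.987 g = 0.987/1000 kg = 0.000987 kg
Hc = 37.7580 / 0.000987 = 38255.32 kJ/kg


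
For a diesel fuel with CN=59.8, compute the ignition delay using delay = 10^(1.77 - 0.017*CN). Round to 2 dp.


delay = 10^(1.77 - 0.017*CN)
Exponent = 1.77 - 0.017*59.8 = 0.7534
delay = 10^0.7534 = 5.67 ms


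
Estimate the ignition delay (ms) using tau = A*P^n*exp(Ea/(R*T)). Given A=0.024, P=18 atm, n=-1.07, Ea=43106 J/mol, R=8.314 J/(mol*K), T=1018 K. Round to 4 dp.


tau = A * P^n * exp(Ea/(R*T))
P^n = 18^(-1.07) = 0.04537937
Ea/(R*T) = 43106/(8.314*1018) = 5.093073
exp(Ea/(R*T)) = 162.889702
tau = 0.024 * 0.04537937 * 162.889702 = 0.1774 ms


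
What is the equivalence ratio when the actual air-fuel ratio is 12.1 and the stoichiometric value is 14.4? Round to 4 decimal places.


phi = AFR_stoich / AFR_actual
phi = 14.4 / 12.1 = 1.1901


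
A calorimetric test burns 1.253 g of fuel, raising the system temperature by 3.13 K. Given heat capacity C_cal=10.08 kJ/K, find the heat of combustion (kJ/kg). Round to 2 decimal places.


Hc = C_cal * delta_T / m_fuel
Q_released = 10.08 * 3.13 = 31.5504 kJ
m_fuel = 1.253 g = 1.253/1000 kg = 0.001253 kg
Hc = 31.5504 / 0.001253 = 25179.89 kJ/kg


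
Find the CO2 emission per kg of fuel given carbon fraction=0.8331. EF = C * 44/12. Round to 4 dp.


EF = C_frac * (M_CO2 / M_C)
EF = 0.8331 * (44/12)
EF = 0.8331 * 3.666667 = 3.0547 kg_CO2/kg_fuel


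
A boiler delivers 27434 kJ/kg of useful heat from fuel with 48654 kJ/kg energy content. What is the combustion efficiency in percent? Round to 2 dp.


Efficiency = (Q_useful / Q_fuel) * 100
Efficiency = (27434 / 48654) * 100
Efficiency = 0.5639 * 100 = 56.39%


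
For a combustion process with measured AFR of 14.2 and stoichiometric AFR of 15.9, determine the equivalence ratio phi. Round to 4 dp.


phi = AFR_stoich / AFR_actual
phi = 15.9 / 14.2 = 1.1197


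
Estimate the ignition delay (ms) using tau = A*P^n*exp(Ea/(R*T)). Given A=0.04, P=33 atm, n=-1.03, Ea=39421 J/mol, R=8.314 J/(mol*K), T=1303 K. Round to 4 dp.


tau = A * P^n * exp(Ea/(R*T))
P^n = 33^(-1.03) = 0.02728542
Ea/(R*T) = 39421/(8.314*1303) = 3.638926
exp(Ea/(R*T)) = 38.050941
tau = 0.04 * 0.02728542 * 38.050941 = 0.0415 ms


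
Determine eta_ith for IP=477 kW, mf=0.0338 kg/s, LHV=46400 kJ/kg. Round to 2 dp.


eta_ith = (IP / (mf * LHV)) * 100
Denominator = 0.0338 * 46400 = 1568.3200 kW
eta_ith = (477 / 1568.3200) * 100 = 30.41%


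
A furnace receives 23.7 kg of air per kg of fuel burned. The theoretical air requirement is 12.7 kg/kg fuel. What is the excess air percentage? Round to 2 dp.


Excess air = actual - stoichiometric = 23.7 - 12.7 = 11.00 kg/kg fuel
Excess air % = (excess / stoich) * 100 = (11.00 / 12.7) * 100 = 86.61%


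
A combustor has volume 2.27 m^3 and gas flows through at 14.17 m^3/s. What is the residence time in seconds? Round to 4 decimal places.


tau = V / Q_flow
tau = 2.27 / 14.17 = 0.1602 s


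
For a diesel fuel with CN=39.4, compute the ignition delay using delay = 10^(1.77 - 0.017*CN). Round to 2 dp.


delay = 10^(1.77 - 0.017*CN)
Exponent = 1.77 - 0.017*39.4 = 1.1002
delay = 10^1.1002 = 12.60 ms


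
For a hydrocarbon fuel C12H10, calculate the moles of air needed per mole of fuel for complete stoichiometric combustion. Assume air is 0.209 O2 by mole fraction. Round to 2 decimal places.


Balanced combustion: C12H10 + 14.5 O2 -> 12 CO2 + 5 H2O
O2 needed = C + H/4 = 12 + 10/4 = 14.50 moles
Air moles = O2 / 0.209 = 14.50 / 0.209 = 69.38 moles air


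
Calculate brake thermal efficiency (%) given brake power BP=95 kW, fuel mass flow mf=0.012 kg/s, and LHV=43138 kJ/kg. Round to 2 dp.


eta_BTE = (BP / (mf * LHV)) * 100
Denominator = 0.012 * 43138 = 517.6560 kW
eta_BTE = (95 / 517.6560) * 100 = 18.35%


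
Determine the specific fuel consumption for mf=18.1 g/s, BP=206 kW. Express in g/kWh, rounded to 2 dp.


SFC = (mf / BP) * 3600
Rate = 18.1 / 206 = 0.087864 g/(s*kW)
SFC = 0.087864 * 3600 = 316.31 g/kWh


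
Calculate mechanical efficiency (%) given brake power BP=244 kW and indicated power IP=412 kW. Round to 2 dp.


eta_mech = (BP / IP) * 100
Ratio = 244 / 412 = 0.5922
eta_mech = 0.5922 * 100 = 59.22%


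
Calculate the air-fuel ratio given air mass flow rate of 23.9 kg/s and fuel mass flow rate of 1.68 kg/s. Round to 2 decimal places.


AFR = m_air / m_fuel
AFR = 23.9 / 1.68 = 14.23


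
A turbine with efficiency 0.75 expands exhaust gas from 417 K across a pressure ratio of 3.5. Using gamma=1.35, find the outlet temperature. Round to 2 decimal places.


T_out = T_in * (1 - eta * (1 - PR^(-(gamma-1)/gamma)))
Exponent = -(1.35-1)/1.35 = -0.25925926
PR^exp = 3.5^(-0.25925926) = 0.72267881
Factor = 1 - 0.75*(1 - 0.72267881) = 0.79200911
T_out = 417 * 0.79200911 = 330.27 K


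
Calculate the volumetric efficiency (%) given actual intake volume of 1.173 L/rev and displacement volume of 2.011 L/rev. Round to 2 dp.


eta_v = (V_actual / V_disp) * 100
Ratio = 1.173 / 2.011 = 0.5833
eta_v = 0.5833 * 100 = 58.33%


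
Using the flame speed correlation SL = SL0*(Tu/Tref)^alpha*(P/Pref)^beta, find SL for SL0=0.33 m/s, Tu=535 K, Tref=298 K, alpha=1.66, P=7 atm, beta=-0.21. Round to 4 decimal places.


SL = SL0 * (Tu/Tref)^alpha * (P/Pref)^beta
T ratio = 535/298 = 1.79530201
(T ratio)^alpha = 1.79530201^1.66 = 2.641607
(P/Pref)^beta = 7^(-0.21) = 0.664553
SL = 0.33 * 2.641607 * 0.664553 = 0.5793 m/s


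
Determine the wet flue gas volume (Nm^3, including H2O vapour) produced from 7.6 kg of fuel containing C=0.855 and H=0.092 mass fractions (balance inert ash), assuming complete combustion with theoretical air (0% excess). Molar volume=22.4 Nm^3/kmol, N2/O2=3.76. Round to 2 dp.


Per kg fuel: CO2 = (C/12 kmol)*22.4 = (0.855/12)*22.4 = 1.59600 Nm^3
Per kg fuel: H2O = (H/2 kmol)*22.4 = (0.092/2)*22.4 = 1.03040 Nm^3
O2 needed per kg fuel = C/12 + H/4 = 0.855/12 + 0.092/4 = 0.09425000 kmol
Per kg fuel: N2 = O2*3.76*22.4 = 0.09425000*3.76*22.4 = 7.93811 Nm^3
Total per kg = 1.59600 + 1.03040 + 7.93811 = 10.56451 Nm^3
Total = 10.56451 * 7.6 = 80.29 Nm^3


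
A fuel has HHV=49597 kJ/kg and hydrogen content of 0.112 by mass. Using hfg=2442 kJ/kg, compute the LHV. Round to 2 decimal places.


LHV = HHV - hfg * 9 * H
Water correction = 2442 * 9 * 0.112 = 2461.536 kJ/kg
LHV = 49597 - 2461.536 = 47135.46 kJ/kg


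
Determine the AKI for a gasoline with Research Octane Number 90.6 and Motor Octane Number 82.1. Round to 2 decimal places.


AKI = (RON + MON) / 2
AKI = (90.6 + 82.1) / 2
AKI = 172.7 / 2 = 86.35


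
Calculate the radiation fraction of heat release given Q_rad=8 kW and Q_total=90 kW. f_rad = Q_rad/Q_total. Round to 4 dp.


f_rad = Q_rad / Q_total
f_rad = 8 / 90 = 0.0889


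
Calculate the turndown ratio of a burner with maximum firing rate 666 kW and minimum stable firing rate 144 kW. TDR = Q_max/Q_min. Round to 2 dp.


TDR = Q_max / Q_min
TDR = 666 / 144 = 4.63


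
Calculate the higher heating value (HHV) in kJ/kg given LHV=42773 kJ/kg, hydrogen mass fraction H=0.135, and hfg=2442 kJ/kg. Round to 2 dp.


HHV = LHV + hfg * 9 * H
Water addition = 2442 * 9 * 0.135 = 2967.030 kJ/kg
HHV = 42773 + 2967.030 = 45740.03 kJ/kg


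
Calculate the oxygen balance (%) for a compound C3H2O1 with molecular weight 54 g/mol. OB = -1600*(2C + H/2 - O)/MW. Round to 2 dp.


OB = -1600 * (2C + H/2 - O) / MW
Inner = 2*3 + 2/2 - 1 = 6.00
OB = -1600 * 6.00 / 54 = -177.78%


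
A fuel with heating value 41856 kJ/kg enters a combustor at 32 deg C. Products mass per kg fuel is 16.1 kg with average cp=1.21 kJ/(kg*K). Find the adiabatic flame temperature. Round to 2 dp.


T_ad = T_in + Hc / (m_p * cp)
Denominator = 16.1 * 1.21 = 19.4810
Temperature rise = 41856 / 19.4810 = 2148.56 K
T_ad = 32 + 2148.56 = 2180.56 deg C


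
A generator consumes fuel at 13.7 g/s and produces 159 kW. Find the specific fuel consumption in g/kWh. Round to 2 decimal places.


SFC = (mf / BP) * 3600
Rate = 13.7 / 159 = 0.086164 g/(s*kW)
SFC = 0.086164 * 3600 = 310.19 g/kWh


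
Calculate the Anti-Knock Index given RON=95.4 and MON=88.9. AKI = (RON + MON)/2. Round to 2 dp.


AKI = (RON + MON) / 2
AKI = (95.4 + 88.9) / 2
AKI = 184.3 / 2 = 92.15


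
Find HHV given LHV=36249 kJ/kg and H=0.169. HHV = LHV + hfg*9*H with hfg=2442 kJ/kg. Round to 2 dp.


HHV = LHV + hfg * 9 * H
Water addition = 2442 * 9 * 0.169 = 3714.282 kJ/kg
HHV = 36249 + 3714.282 = 39963.28 kJ/kg


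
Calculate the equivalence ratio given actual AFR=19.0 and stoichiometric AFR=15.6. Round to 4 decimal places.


phi = AFR_stoich / AFR_actual
phi = 15.6 / 19.0 = 0.8211


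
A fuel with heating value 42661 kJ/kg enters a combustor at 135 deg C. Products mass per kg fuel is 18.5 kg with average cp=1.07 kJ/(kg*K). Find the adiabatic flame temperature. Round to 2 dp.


T_ad = T_in + Hc / (m_p * cp)
Denominator = 18.5 * 1.07 = 19.7950
Temperature rise = 42661 / 19.7950 = 2155.14 K
T_ad = 135 + 2155.14 = 2290.14 deg C


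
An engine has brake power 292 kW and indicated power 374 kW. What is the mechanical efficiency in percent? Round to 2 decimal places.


eta_mech = (BP / IP) * 100
Ratio = 292 / 374 = 0.7807
eta_mech = 0.7807 * 100 = 78.07%


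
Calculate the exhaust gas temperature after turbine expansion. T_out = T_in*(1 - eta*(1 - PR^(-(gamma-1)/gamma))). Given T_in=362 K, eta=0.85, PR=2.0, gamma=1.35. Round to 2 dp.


T_out = T_in * (1 - eta * (1 - PR^(-(gamma-1)/gamma)))
Exponent = -(1.35-1)/1.35 = -0.25925926
PR^exp = 2.0^(-0.25925926) = 0.83551680
Factor = 1 - 0.85*(1 - 0.83551680) = 0.86018928
T_out = 362 * 0.86018928 = 311.39 K


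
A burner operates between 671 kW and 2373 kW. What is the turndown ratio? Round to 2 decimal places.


TDR = Q_max / Q_min
TDR = 2373 / 671 = 3.54


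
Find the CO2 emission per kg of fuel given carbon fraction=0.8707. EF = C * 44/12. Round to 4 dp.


EF = C_frac * (M_CO2 / M_C)
EF = 0.8707 * (44/12)
EF = 0.8707 * 3.666667 = 3.1926 kg_CO2/kg_fuel


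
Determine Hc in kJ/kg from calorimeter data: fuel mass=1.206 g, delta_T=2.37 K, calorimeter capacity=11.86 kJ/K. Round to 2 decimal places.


Hc = C_cal * delta_T / m_fuel
Q_released = 11.86 * 2.37 = 28.1082 kJ
m_fuel = 1.206 g = 1.206/1000 kg = 0.001206 kg
Hc = 28.1082 / 0.001206 = 23306.97 kJ/kg


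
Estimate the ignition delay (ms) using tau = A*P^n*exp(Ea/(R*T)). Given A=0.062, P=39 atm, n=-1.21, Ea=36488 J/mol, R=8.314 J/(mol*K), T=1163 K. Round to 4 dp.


tau = A * P^n * exp(Ea/(R*T))
P^n = 39^(-1.21) = 0.01187987
Ea/(R*T) = 36488/(8.314*1163) = 3.773639
exp(Ea/(R*T)) = 43.538202
tau = 0.062 * 0.01187987 * 43.538202 = 0.0321 ms


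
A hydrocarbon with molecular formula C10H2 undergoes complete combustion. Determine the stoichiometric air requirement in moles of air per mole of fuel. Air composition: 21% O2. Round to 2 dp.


Balanced combustion: C10H2 + 10.5 O2 -> 10 CO2 + 1 H2O
O2 needed = C + H/4 = 10 + 2/4 = 10.50 moles
Air moles = O2 / 0.21 = 10.50 / 0.21 = 50.00 moles air


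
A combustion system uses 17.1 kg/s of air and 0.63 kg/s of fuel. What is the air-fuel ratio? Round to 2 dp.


AFR = m_air / m_fuel
AFR = 17.1 / 0.63 = 27.14


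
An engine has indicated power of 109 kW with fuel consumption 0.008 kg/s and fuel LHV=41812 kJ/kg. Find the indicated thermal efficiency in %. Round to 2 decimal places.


eta_ith = (IP / (mf * LHV)) * 100
Denominator = 0.008 * 41812 = 334.4960 kW
eta_ith = (109 / 334.4960) * 100 = 32.59%


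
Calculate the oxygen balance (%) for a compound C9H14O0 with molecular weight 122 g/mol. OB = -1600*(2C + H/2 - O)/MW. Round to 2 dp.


OB = -1600 * (2C + H/2 - O) / MW
Inner = 2*9 + 14/2 - 0 = 25.00
OB = -1600 * 25.00 / 122 = -327.87%


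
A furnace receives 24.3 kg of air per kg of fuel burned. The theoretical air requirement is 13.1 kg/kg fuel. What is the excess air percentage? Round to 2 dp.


Excess air = actual - stoichiometric = 24.3 - 13.1 = 11.20 kg/kg fuel
Excess air % = (excess / stoich) * 100 = (11.20 / 13.1) * 100 = 85.50%


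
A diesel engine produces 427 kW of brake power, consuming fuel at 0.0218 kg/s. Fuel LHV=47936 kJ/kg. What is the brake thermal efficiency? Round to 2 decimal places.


eta_BTE = (BP / (mf * LHV)) * 100
Denominator = 0.0218 * 47936 = 1045.0048 kW
eta_BTE = (427 / 1045.0048) * 100 = 40.86%


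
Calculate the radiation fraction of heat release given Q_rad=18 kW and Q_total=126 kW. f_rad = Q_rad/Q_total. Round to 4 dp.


f_rad = Q_rad / Q_total
f_rad = 18 / 126 = 0.1429


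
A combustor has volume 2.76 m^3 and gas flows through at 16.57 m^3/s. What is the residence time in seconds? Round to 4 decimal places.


tau = V / Q_flow
tau = 2.76 / 16.57 = 0.1666 s


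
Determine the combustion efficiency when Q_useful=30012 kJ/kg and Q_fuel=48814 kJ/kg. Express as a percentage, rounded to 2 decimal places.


Efficiency = (Q_useful / Q_fuel) * 100
Efficiency = (30012 / 48814) * 100
Efficiency = 0.6148 * 100 = 61.48%


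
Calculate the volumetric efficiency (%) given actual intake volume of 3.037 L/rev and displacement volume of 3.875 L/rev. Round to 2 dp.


eta_v = (V_actual / V_disp) * 100
Ratio = 3.037 / 3.875 = 0.7837
eta_v = 0.7837 * 100 = 78.37%


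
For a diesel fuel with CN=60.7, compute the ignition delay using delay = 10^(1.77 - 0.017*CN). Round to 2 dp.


delay = 10^(1.77 - 0.017*CN)
Exponent = 1.77 - 0.017*60.7 = 0.7381
delay = 10^0.7381 = 5.47 ms


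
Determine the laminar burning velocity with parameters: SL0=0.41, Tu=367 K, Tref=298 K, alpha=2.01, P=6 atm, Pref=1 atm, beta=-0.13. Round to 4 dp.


SL = SL0 * (Tu/Tref)^alpha * (P/Pref)^beta
T ratio = 367/298 = 1.23154362
(T ratio)^alpha = 1.23154362^2.01 = 1.519862
(P/Pref)^beta = 6^(-0.13) = 0.792210
SL = 0.41 * 1.519862 * 0.792210 = 0.4937 m/s


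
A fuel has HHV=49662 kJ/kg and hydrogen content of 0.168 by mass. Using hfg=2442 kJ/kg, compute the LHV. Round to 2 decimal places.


LHV = HHV - hfg * 9 * H
Water correction = 2442 * 9 * 0.168 = 3692.304 kJ/kg
LHV = 49662 - 3692.304 = 45969.70 kJ/kg


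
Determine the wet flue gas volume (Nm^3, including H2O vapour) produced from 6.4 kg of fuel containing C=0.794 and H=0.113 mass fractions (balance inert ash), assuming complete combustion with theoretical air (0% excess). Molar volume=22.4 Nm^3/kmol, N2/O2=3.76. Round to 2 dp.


Per kg fuel: CO2 = (C/12 kmol)*22.4 = (0.794/12)*22.4 = 1.48213 Nm^3
Per kg fuel: H2O = (H/2 kmol)*22.4 = (0.113/2)*22.4 = 1.26560 Nm^3
O2 needed per kg fuel = C/12 + H/4 = 0.794/12 + 0.113/4 = 0.09441667 kmol
Per kg fuel: N2 = O2*3.76*22.4 = 0.09441667*3.76*22.4 = 7.95215 Nm^3
Total per kg = 1.48213 + 1.26560 + 7.95215 = 10.69988 Nm^3
Total = 10.69988 * 6.4 = 68.48 Nm^3


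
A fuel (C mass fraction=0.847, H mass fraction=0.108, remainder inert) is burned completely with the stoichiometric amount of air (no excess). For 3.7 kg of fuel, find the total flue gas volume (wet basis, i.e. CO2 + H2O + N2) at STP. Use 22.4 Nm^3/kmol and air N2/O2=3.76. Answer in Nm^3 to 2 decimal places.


Per kg fuel: CO2 = (C/12 kmol)*22.4 = (0.847/12)*22.4 = 1.58107 Nm^3
Per kg fuel: H2O = (H/2 kmol)*22.4 = (0.108/2)*22.4 = 1.20960 Nm^3
O2 needed per kg fuel = C/12 + H/4 = 0.847/12 + 0.108/4 = 0.09758333 kmol
Per kg fuel: N2 = O2*3.76*22.4 = 0.09758333*3.76*22.4 = 8.21886 Nm^3
Total per kg = 1.58107 + 1.20960 + 8.21886 = 11.00953 Nm^3
Total = 11.00953 * 3.7 = 40.74 Nm^3


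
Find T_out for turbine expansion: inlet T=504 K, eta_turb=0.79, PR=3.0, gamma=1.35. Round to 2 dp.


T_out = T_in * (1 - eta * (1 - PR^(-(gamma-1)/gamma)))
Exponent = -(1.35-1)/1.35 = -0.25925926
PR^exp = 3.0^(-0.25925926) = 0.75214556
Factor = 1 - 0.79*(1 - 0.75214556) = 0.80419499
T_out = 504 * 0.80419499 = 405.31 K


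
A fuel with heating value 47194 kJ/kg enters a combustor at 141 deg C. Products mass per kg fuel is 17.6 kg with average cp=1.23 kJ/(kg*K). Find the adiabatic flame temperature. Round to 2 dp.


T_ad = T_in + Hc / (m_p * cp)
Denominator = 17.6 * 1.23 = 21.6480
Temperature rise = 47194 / 21.6480 = 2180.06 K
T_ad = 141 + 2180.06 = 2321.06 deg C


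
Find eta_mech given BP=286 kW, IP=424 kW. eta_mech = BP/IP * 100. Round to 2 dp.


eta_mech = (BP / IP) * 100
Ratio = 286 / 424 = 0.6745
eta_mech = 0.6745 * 100 = 67.45%


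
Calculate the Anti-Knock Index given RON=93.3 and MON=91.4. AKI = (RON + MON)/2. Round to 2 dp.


AKI = (RON + MON) / 2
AKI = (93.3 + 91.4) / 2
AKI = 184.7 / 2 = 92.35


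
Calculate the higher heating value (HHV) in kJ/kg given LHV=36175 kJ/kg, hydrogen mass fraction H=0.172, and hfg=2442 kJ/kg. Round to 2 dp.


HHV = LHV + hfg * 9 * H
Water addition = 2442 * 9 * 0.172 = 3780.216 kJ/kg
HHV = 36175 + 3780.216 = 39955.22 kJ/kg


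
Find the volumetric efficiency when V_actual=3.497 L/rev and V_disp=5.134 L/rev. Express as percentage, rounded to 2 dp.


eta_v = (V_actual / V_disp) * 100
Ratio = 3.497 / 5.134 = 0.6811
eta_v = 0.6811 * 100 = 68.11%


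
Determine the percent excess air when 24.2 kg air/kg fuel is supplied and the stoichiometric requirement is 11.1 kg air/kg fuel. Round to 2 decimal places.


Excess air = actual - stoichiometric = 24.2 - 11.1 = 13.10 kg/kg fuel
Excess air % = (excess / stoich) * 100 = (13.10 / 11.1) * 100 = 118.02%


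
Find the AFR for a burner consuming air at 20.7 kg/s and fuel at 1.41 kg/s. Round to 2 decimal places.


AFR = m_air / m_fuel
AFR = 20.7 / 1.41 = 14.68


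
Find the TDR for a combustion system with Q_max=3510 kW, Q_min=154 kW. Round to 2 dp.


TDR = Q_max / Q_min
TDR = 3510 / 154 = 22.79


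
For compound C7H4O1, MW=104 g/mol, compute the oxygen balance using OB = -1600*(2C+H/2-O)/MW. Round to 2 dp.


OB = -1600 * (2C + H/2 - O) / MW
Inner = 2*7 + 4/2 - 1 = 15.00
OB = -1600 * 15.00 / 104 = -230.77%


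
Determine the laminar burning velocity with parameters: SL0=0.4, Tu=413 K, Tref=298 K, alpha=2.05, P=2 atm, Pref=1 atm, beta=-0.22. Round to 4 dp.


SL = SL0 * (Tu/Tref)^alpha * (P/Pref)^beta
T ratio = 413/298 = 1.38590604
(T ratio)^alpha = 1.38590604^2.05 = 1.952335
(P/Pref)^beta = 2^(-0.22) = 0.858565
SL = 0.4 * 1.952335 * 0.858565 = 0.6705 m/s


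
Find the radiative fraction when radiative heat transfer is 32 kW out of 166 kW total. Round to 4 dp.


f_rad = Q_rad / Q_total
f_rad = 32 / 166 = 0.1928


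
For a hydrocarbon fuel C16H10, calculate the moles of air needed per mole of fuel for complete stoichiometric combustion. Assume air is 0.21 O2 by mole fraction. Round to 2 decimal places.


Balanced combustion: C16H10 + 18.5 O2 -> 16 CO2 + 5 H2O
O2 needed = C + H/4 = 16 + 10/4 = 18.50 moles
Air moles = O2 / 0.21 = 18.50 / 0.21 = 88.10 moles air


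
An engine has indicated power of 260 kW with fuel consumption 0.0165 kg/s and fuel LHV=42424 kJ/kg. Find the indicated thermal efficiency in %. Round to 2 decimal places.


eta_ith = (IP / (mf * LHV)) * 100
Denominator = 0.0165 * 42424 = 699.9960 kW
eta_ith = (260 / 699.9960) * 100 = 37.14%


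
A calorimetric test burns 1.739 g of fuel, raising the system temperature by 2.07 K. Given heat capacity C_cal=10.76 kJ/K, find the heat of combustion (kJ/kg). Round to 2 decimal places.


Hc = C_cal * delta_T / m_fuel
Q_released = 10.76 * 2.07 = 22.2732 kJ
m_fuel = 1.739 g = 1.739/1000 kg = 0.001739 kg
Hc = 22.2732 / 0.001739 = 12808.05 kJ/kg


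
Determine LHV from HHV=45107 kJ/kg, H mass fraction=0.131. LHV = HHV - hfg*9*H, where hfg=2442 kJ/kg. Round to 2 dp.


LHV = HHV - hfg * 9 * H
Water correction = 2442 * 9 * 0.131 = 2879.118 kJ/kg
LHV = 45107 - 2879.118 = 42227.88 kJ/kg


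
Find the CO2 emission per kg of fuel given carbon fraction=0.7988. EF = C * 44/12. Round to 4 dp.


EF = C_frac * (M_CO2 / M_C)
EF = 0.7988 * (44/12)
EF = 0.7988 * 3.666667 = 2.9289 kg_CO2/kg_fuel


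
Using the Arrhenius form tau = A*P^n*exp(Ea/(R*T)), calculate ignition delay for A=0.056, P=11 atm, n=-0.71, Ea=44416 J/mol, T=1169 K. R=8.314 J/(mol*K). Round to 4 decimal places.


tau = A * P^n * exp(Ea/(R*T))
P^n = 11^(-0.71) = 0.18222636
Ea/(R*T) = 44416/(8.314*1169) = 4.569986
exp(Ea/(R*T)) = 96.542802
tau = 0.056 * 0.18222636 * 96.542802 = 0.9852 ms


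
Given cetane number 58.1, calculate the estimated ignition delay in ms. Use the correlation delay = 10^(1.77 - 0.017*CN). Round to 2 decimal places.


delay = 10^(1.77 - 0.017*CN)
Exponent = 1.77 - 0.017*58.1 = 0.7823
delay = 10^0.7823 = 6.06 ms


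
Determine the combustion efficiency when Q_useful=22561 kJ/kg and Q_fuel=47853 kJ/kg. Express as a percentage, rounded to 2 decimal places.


Efficiency = (Q_useful / Q_fuel) * 100
Efficiency = (22561 / 47853) * 100
Efficiency = 0.4715 * 100 = 47.15%


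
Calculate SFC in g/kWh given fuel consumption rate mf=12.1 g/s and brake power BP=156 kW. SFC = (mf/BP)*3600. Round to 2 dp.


SFC = (mf / BP) * 3600
Rate = 12.1 / 156 = 0.077564 g/(s*kW)
SFC = 0.077564 * 3600 = 279.23 g/kWh


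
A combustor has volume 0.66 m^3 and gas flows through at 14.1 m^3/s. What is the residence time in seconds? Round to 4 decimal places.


tau = V / Q_flow
tau = 0.66 / 14.1 = 0.0468 s


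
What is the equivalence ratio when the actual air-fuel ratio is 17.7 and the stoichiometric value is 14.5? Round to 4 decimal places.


phi = AFR_stoich / AFR_actual
phi = 14.5 / 17.7 = 0.8192


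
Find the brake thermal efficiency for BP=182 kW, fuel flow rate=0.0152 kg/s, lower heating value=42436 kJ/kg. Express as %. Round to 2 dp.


eta_BTE = (BP / (mf * LHV)) * 100
Denominator = 0.0152 * 42436 = 645.0272 kW
eta_BTE = (182 / 645.0272) * 100 = 28.22%


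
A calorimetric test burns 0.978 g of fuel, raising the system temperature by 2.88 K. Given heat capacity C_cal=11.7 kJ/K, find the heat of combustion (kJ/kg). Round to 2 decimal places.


Hc = C_cal * delta_T / m_fuel
Q_released = 11.7 * 2.88 = 33.6960 kJ
m_fuel = 0.978 g = 0.978/1000 kg = 0.000978 kg
Hc = 33.6960 / 0.000978 = 34453.99 kJ/kg


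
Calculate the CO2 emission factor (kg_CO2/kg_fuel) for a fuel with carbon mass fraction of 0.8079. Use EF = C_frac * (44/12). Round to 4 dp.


EF = C_frac * (M_CO2 / M_C)
EF = 0.8079 * (44/12)
EF = 0.8079 * 3.666667 = 2.9623 kg_CO2/kg_fuel


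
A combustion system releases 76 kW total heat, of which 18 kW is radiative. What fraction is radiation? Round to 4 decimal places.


f_rad = Q_rad / Q_total
f_rad = 18 / 76 = 0.2368


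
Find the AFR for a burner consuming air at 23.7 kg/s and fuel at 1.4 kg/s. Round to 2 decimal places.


AFR = m_air / m_fuel
AFR = 23.7 / 1.4 = 16.93


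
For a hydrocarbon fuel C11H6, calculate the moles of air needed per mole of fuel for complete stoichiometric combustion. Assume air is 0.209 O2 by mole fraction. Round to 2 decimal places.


Balanced combustion: C11H6 + 12.5 O2 -> 11 CO2 + 3 H2O
O2 needed = C + H/4 = 11 + 6/4 = 12.50 moles
Air moles = O2 / 0.209 = 12.50 / 0.209 = 59.81 moles air


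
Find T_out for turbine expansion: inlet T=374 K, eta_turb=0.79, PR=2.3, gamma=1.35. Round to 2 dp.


T_out = T_in * (1 - eta * (1 - PR^(-(gamma-1)/gamma)))
Exponent = -(1.35-1)/1.35 = -0.25925926
PR^exp = 2.3^(-0.25925926) = 0.80578413
Factor = 1 - 0.79*(1 - 0.80578413) = 0.84656946
T_out = 374 * 0.84656946 = 316.62 K
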